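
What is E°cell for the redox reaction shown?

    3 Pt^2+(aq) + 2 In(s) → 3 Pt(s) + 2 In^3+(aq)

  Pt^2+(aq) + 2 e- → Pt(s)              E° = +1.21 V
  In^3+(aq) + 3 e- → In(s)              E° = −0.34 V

+1.55 V

In the reaction as written, Pt^2+(aq) is reduced (cathode) and In^3+(aq) is produced by oxidation at the anode.
E°cell = E°(cathode) − E°(anode) = +1.21 − (−0.34) = +1.55 V.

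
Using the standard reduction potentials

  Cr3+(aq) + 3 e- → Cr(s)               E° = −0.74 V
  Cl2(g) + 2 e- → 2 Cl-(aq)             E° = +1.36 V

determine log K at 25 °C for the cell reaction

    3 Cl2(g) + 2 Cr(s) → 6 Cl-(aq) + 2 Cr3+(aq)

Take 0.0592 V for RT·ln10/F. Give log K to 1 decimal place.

The Cl₂/Cl⁻ couple is reduced (cathode); E°cell = +1.36 − (−0.74) = +2.10 V with n = 6.
At equilibrium E = 0, so log K = nE°cell / 0.0592 = (6)(+2.10) / 0.0592 = 212.8.

log K = 212.8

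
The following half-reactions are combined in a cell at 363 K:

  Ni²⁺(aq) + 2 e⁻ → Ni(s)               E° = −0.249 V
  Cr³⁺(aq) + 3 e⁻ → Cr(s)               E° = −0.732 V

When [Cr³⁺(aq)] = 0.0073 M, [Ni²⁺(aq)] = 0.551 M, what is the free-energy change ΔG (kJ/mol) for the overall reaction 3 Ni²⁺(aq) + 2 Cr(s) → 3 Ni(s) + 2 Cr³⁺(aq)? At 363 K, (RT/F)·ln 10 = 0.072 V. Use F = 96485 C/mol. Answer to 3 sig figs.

With Ni²⁺/Ni reduced at the cathode, E°cell = −0.249 − (−0.732) = +0.483 V and n = 6.
Q = [Cr³⁺(aq)]^2 / [Ni²⁺(aq)]^3 = 0.000319, so log Q = −3.497 and E = +0.483 − (0.072/6)(−3.497) = +0.5250 V.
Finally ΔG = −nFE = −(6)(96485 C/mol)(+0.5250 V) = −304 kJ/mol.

−304 kJ/mol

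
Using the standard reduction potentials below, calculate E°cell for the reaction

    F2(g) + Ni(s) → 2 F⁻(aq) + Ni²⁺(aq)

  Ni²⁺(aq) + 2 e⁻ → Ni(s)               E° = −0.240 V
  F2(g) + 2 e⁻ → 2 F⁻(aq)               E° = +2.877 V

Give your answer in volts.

+3.117 V

F2(g) gains electrons, so the F₂/F⁻ couple is the cathode; the Ni²⁺/Ni couple is the anode.
E°cell = E°(cathode) − E°(anode) = +2.877 − (−0.240) = +3.117 V.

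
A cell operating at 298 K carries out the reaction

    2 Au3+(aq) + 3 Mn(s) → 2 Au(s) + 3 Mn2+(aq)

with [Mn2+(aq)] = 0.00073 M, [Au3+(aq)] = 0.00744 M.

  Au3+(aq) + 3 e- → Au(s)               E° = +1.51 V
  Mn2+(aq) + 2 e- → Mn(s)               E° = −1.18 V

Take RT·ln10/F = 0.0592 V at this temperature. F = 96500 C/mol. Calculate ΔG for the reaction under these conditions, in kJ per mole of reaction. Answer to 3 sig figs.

−1590 kJ/mol

E°cell = +1.51 − (−1.18) = +2.69 V; the balanced reaction transfers n = 6 electrons.
Here Q = [Mn2+(aq)]^3 / [Au3+(aq)]^2 = 7.03×10^−6 (log Q = −5.153), giving E = +2.69 − (0.0592/6)·(−5.153) = +2.7408 V.
ΔG = −nFE = −(6)(96500)(+2.7408) J/mol = −1590 kJ/mol.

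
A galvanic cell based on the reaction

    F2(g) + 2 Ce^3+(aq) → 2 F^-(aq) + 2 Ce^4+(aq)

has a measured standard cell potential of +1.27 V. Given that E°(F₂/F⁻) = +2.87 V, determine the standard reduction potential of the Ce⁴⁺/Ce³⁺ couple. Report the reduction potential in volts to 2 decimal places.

+1.60 V

In the reaction as written the F₂/F⁻ couple is reduced (cathode) and Ce⁴⁺/Ce³⁺ is oxidized (anode), so E°cell = E°(F₂/F⁻) − E°(Ce⁴⁺/Ce³⁺).
E°(Ce⁴⁺/Ce³⁺) = E°(cathode) − E°cell = +2.87 − (+1.27) = +1.60 V.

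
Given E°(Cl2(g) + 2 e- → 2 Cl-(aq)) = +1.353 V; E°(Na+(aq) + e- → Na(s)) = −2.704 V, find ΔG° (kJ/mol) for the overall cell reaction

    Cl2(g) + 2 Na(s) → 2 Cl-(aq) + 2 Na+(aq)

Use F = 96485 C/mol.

In the reaction as written Cl2(g) is reduced, so the Cl₂/Cl⁻ couple is the cathode and Na⁺/Na is the anode.
E°cell = +1.353 − (−2.704) = +4.057 V; balancing electrons gives n = 2.
ΔG° = −nFE°cell = −(2)(96485)(+4.057) J/mol = −783 kJ/mol.

−783 kJ/mol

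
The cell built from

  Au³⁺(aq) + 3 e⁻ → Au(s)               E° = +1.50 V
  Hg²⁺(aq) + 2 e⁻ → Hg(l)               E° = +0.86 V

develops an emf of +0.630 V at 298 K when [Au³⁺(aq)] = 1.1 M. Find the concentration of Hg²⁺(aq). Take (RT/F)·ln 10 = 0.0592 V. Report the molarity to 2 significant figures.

2.3 M

The Au³⁺/Au couple has the larger reduction potential, so it is the cathode: E°cell = +1.50 − (+0.86) = +0.64 V and n = 6.
From the Nernst equation, log Q = n(E° − E)/0.0592 = 6·(+0.64 − (+0.630))/0.0592 = 1.014.
The balanced reaction is 2 Au³⁺(aq) + 3 Hg(l) → 2 Au(s) + 3 Hg²⁺(aq), so Q = [Hg²⁺(aq)]^3 / [Au³⁺(aq)]^2.
Solving for the unknown gives log [Hg²⁺(aq)] = 0.366, so [Hg²⁺(aq)] ≈ 2.3 M.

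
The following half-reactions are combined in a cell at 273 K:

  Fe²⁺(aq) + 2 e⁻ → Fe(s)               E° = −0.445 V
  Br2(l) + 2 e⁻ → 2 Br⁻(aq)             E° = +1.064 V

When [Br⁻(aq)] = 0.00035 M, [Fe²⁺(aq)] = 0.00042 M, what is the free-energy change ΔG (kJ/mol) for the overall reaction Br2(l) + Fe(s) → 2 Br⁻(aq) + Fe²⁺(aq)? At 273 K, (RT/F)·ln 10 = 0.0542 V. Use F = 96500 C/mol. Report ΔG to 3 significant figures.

The standard cell potential is +1.064 − (−0.445) = +1.509 V, with n = 2 electrons in the balanced equation.
Here Q = [Br⁻(aq)]^2·[Fe²⁺(aq)] = 5.15×10^−11 (log Q = −10.289), giving E = +1.509 − (0.0542/2)·(−10.289) = +1.7878 V.
Then ΔG = −nFE = −2 × 96500 × +1.7878 J/mol = −345 kJ/mol.

−345 kJ/mol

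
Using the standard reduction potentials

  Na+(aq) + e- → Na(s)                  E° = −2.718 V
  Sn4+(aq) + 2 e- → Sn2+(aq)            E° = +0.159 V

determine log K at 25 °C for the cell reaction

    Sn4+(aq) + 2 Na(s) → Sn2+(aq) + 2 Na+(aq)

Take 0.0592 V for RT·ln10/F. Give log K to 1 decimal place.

The Sn⁴⁺/Sn²⁺ couple is reduced (cathode); E°cell = +0.159 − (−2.718) = +2.877 V with n = 2.
At equilibrium E = 0, so log K = nE°cell / 0.0592 = (2)(+2.877) / 0.0592 = 97.2.

log K = 97.2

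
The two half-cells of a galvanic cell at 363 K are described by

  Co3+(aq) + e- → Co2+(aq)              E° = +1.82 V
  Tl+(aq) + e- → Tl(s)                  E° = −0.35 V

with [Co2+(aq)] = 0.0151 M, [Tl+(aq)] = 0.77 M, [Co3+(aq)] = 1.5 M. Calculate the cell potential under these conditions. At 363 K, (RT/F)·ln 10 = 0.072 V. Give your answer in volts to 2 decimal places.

Co³⁺/Co²⁺ is reduced (cathode, E° = +1.82 V) and Tl⁺/Tl is oxidized (anode).
E°cell = E°cat − E°an = +1.82 − (−0.35) = +2.17 V; n = 1.
The balanced reaction is Co3+(aq) + Tl(s) → Co2+(aq) + Tl+(aq), so Q = ([Co2+(aq)]·[Tl+(aq)]) / [Co3+(aq)] = 0.00775 and log Q = −2.111.
Applying E = E° − (RT ln10/nF)·log Q gives +2.17 − (0.072/1)(−2.111) = +2.32 V.

+2.32 V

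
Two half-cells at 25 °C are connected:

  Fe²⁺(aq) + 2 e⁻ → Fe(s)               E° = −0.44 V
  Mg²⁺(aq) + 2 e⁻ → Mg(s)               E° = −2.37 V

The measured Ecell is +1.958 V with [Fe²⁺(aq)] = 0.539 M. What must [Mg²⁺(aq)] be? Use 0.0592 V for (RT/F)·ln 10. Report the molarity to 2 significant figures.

The Fe²⁺/Fe couple has the larger reduction potential, so it is the cathode: E°cell = −0.44 − (−2.37) = +1.93 V and n = 2.
Since E = E° − (0.0592/n)·log Q, log Q = n(E° − E)/0.0592 = −0.946.
The balanced reaction is Fe²⁺(aq) + Mg(s) → Fe(s) + Mg²⁺(aq), so Q = [Mg²⁺(aq)] / [Fe²⁺(aq)].
Isolating [Mg²⁺(aq)] in Q = 10^{−0.946} yields log [Mg²⁺(aq)] = −1.214, i.e. 0.061 M.

0.061 M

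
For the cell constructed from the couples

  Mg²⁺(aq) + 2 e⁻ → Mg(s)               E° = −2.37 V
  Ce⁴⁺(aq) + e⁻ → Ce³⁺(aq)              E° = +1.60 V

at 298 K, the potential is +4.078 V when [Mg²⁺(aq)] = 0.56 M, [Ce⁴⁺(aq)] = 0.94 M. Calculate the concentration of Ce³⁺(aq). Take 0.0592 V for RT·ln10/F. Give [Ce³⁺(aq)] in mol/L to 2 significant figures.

0.019 M

With Ce⁴⁺/Ce³⁺ at the cathode and Mg²⁺/Mg at the anode, E°cell = +1.60 − (−2.37) = +3.97 V (n = 2).
Rearranging E = E° − (0.0592/n)·log Q gives log Q = 2(+3.97 − (+4.078))/0.0592 = −3.649.
The balanced reaction is 2 Ce⁴⁺(aq) + Mg(s) → 2 Ce³⁺(aq) + Mg²⁺(aq), so Q = ([Ce³⁺(aq)]^2·[Mg²⁺(aq)]) / [Ce⁴⁺(aq)]^2.
Solving for the unknown gives log [Ce³⁺(aq)] = −1.725, so [Ce³⁺(aq)] ≈ 0.019 M.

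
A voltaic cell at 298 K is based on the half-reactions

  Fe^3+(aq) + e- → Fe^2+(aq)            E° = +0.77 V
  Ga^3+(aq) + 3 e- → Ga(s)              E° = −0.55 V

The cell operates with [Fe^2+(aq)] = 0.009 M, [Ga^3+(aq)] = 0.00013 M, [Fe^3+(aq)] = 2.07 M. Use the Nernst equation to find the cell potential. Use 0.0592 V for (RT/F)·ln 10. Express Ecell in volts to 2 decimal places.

The Fe³⁺/Fe²⁺ couple has the more positive E°, so it is the cathode; Ga³⁺/Ga is the anode.
The standard potential is +0.77 − (−0.55) = +1.32 V and the balanced reaction transfers n = 3 electrons.
The balanced reaction is 3 Fe^3+(aq) + Ga(s) → 3 Fe^2+(aq) + Ga^3+(aq), so Q = ([Fe^2+(aq)]^3·[Ga^3+(aq)]) / [Fe^3+(aq)]^3 = 1.07×10^−11 and log Q = −10.971.
By the Nernst equation, E = +1.32 − (0.0592/3)·(−10.971) = +1.54 V.

+1.54 V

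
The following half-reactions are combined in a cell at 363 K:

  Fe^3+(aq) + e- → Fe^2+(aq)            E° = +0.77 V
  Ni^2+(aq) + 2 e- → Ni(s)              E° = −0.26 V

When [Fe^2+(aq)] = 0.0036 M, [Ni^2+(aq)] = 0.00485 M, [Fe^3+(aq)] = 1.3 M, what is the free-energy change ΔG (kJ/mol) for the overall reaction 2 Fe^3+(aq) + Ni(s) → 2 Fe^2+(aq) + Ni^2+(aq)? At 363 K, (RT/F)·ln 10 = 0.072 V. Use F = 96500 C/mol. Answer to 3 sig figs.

−250 kJ/mol

The standard cell potential is +0.77 − (−0.26) = +1.03 V, with n = 2 electrons in the balanced equation.
Q = ([Fe^2+(aq)]^2·[Ni^2+(aq)]) / [Fe^3+(aq)]^2 = 3.72×10^−8, so log Q = −7.430 and E = +1.03 − (0.072/2)(−7.430) = +1.2975 V.
Then ΔG = −nFE = −2 × 96500 × +1.2975 J/mol = −250 kJ/mol.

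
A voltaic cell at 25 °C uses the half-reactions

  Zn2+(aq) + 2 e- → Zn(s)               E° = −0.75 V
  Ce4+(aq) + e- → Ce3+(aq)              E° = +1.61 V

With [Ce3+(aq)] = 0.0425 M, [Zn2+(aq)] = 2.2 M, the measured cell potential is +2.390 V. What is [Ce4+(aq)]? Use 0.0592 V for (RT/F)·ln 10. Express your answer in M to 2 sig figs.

0.20 M

Ce⁴⁺/Ce³⁺ is the cathode (higher E°); E°cell = +1.61 − (−0.75) = +2.36 V with n = 2.
From the Nernst equation, log Q = n(E° − E)/0.0592 = 2·(+2.36 − (+2.390))/0.0592 = −1.014.
Balancing electrons gives 2 Ce4+(aq) + Zn(s) → 2 Ce3+(aq) + Zn2+(aq); thus Q = ([Ce3+(aq)]^2·[Zn2+(aq)]) / [Ce4+(aq)]^2.
Isolating [Ce4+(aq)] in Q = 10^{−1.014} yields log [Ce4+(aq)] = −0.693, i.e. 0.20 M.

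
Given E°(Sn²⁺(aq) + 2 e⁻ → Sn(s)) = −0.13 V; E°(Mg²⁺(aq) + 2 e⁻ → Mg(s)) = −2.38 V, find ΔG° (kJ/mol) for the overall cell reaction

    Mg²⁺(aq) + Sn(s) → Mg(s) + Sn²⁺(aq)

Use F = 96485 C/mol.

+434 kJ/mol

In the reaction as written Mg²⁺(aq) is reduced, so the Mg²⁺/Mg couple is the cathode and Sn²⁺/Sn is the anode.
E°cell = −2.38 − (−0.13) = −2.25 V; balancing electrons gives n = 2.
ΔG° = −nFE°cell = −(2)(96485)(−2.25) J/mol = +434 kJ/mol.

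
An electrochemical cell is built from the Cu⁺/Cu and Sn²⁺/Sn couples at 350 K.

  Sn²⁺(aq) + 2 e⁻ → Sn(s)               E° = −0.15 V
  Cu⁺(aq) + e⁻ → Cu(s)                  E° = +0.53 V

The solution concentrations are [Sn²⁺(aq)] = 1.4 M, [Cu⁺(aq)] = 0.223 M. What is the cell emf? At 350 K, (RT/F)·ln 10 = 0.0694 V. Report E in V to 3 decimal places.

+0.630 V

Cu⁺/Cu is reduced (cathode, E° = +0.53 V) and Sn²⁺/Sn is oxidized (anode).
E°cell = E°cat − E°an = +0.53 − (−0.15) = +0.68 V; n = 2.
The balanced reaction is 2 Cu⁺(aq) + Sn(s) → 2 Cu(s) + Sn²⁺(aq), so Q = [Sn²⁺(aq)] / [Cu⁺(aq)]^2 = 28.2 and log Q = 1.450.
E = E° − (0.0694/n)·log Q = +0.68 − (0.0694/2)(1.450) = +0.630 V.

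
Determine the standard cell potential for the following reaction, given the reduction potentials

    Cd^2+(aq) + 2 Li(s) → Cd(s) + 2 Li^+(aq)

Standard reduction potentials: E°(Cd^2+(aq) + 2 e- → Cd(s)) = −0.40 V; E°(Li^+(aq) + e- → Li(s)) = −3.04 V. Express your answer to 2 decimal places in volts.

Cd^2+(aq) gains electrons, so the Cd²⁺/Cd couple is the cathode; the Li⁺/Li couple is the anode.
E°cell = E°(cathode) − E°(anode) = −0.40 − (−3.04) = +2.64 V.
The positive value indicates the reaction is spontaneous as written.

+2.64 V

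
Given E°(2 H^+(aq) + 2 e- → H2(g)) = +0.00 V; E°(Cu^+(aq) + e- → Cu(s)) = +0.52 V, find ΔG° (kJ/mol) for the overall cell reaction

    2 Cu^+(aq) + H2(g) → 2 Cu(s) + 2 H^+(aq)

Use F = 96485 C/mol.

−100 kJ/mol

In the reaction as written Cu^+(aq) is reduced, so the Cu⁺/Cu couple is the cathode and 2H⁺/H₂ is the anode.
E°cell = +0.52 − (+0.00) = +0.52 V; balancing electrons gives n = 2.
ΔG° = −nFE°cell = −(2)(96485)(+0.52) J/mol = −100 kJ/mol.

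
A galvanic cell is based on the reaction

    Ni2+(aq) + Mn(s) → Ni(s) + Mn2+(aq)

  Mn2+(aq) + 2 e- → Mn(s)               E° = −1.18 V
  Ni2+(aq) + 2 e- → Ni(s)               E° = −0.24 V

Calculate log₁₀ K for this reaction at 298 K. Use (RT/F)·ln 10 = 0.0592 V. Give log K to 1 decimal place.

log K = 31.8

The Ni²⁺/Ni couple is reduced (cathode); E°cell = −0.24 − (−1.18) = +0.94 V with n = 2.
At equilibrium E = 0, so log K = nE°cell / 0.0592 = (2)(+0.94) / 0.0592 = 31.8.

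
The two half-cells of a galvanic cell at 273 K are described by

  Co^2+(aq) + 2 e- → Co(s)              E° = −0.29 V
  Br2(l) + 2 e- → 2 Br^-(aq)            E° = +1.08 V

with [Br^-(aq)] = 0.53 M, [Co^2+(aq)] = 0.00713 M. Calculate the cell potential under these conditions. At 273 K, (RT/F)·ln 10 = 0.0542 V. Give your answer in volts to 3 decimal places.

+1.443 V

Since E°(Br₂/Br⁻) > E°(Co²⁺/Co), Br₂/Br⁻ serves as the cathode.
The standard potential is +1.08 − (−0.29) = +1.37 V and the balanced reaction transfers n = 2 electrons.
The balanced reaction is Br2(l) + Co(s) → 2 Br^-(aq) + Co^2+(aq), so Q = [Br^-(aq)]^2·[Co^2+(aq)] = 0.002 and log Q = −2.698.
E = E° − (0.0542/n)·log Q = +1.37 − (0.0542/2)(−2.698) = +1.443 V.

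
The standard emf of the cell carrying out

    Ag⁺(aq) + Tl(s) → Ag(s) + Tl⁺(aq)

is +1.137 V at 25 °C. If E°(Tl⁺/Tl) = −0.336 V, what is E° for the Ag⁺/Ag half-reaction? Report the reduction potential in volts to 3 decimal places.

In the reaction as written the Ag⁺/Ag couple is reduced (cathode) and Tl⁺/Tl is oxidized (anode), so E°cell = E°(Ag⁺/Ag) − E°(Tl⁺/Tl).
E°(Ag⁺/Ag) = E°cell + E°(anode) = +1.137 + (−0.336) = +0.801 V.

+0.801 V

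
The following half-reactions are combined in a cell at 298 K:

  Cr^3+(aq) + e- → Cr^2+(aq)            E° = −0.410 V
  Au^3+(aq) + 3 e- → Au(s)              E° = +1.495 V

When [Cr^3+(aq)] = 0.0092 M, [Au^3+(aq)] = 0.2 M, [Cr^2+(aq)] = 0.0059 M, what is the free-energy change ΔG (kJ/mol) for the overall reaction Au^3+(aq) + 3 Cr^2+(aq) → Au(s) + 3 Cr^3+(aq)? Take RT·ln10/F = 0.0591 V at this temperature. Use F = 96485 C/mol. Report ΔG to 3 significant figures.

−544 kJ/mol

E°cell = +1.495 − (−0.410) = +1.905 V; the balanced reaction transfers n = 3 electrons.
The reaction quotient is [Cr^3+(aq)]^3 / ([Au^3+(aq)]·[Cr^2+(aq)]^3) = 19; by Nernst, E = +1.905 − (0.0591/3)(1.278) = +1.8798 V.
ΔG = −nFE = −(3)(96485)(+1.8798) J/mol = −544 kJ/mol.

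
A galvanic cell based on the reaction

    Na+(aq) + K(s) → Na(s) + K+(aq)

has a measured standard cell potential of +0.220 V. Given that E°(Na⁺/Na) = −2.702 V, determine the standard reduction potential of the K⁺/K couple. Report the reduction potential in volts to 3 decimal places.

In the reaction as written the Na⁺/Na couple is reduced (cathode) and K⁺/K is oxidized (anode), so E°cell = E°(Na⁺/Na) − E°(K⁺/K).
E°(K⁺/K) = E°(cathode) − E°cell = −2.702 − (+0.220) = −2.922 V.

−2.922 V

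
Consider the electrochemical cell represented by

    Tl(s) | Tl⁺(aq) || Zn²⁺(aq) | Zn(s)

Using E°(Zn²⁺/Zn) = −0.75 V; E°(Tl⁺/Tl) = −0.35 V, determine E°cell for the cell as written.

−0.40 V

By convention the left-hand electrode in cell notation is the anode (oxidation) and the right-hand electrode is the cathode (reduction).
E°cell = E°(right) − E°(left) = −0.75 − (−0.35) = −0.40 V.
The negative sign shows that, as written, the cell would require an external voltage to drive the reaction.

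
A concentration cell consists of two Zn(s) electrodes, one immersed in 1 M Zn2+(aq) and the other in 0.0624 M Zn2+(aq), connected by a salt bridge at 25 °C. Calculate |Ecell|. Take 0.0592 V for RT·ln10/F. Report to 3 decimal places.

For a concentration cell E°cell = 0, since both electrodes use the same couple.
The compartment with the higher Zn2+(aq) concentration (1 M) acts as the cathode; ions are reduced there and produced at the dilute (0.0624 M) anode.
With n = 2, Ecell = −(0.0592/2)·log([dilute]/[conc]) = −(0.0592/2)·log(0.0624/1) = +0.036 V.

0.036 V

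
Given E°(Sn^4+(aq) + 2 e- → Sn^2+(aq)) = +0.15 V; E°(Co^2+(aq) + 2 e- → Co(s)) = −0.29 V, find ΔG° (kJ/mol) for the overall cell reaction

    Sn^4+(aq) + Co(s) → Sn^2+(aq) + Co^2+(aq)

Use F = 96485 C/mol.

−84.9 kJ/mol

In the reaction as written Sn^4+(aq) is reduced, so the Sn⁴⁺/Sn²⁺ couple is the cathode and Co²⁺/Co is the anode.
E°cell = +0.15 − (−0.29) = +0.44 V; balancing electrons gives n = 2.
ΔG° = −nFE°cell = −(2)(96485)(+0.44) J/mol = −84.9 kJ/mol.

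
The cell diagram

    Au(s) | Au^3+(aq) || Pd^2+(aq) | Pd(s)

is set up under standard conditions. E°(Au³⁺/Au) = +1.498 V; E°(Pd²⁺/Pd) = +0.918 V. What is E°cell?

By convention the left-hand electrode in cell notation is the anode (oxidation) and the right-hand electrode is the cathode (reduction).
E°cell = E°(right) − E°(left) = +0.918 − (+1.498) = −0.580 V.
The negative sign shows that, as written, the cell would require an external voltage to drive the reaction.

−0.580 V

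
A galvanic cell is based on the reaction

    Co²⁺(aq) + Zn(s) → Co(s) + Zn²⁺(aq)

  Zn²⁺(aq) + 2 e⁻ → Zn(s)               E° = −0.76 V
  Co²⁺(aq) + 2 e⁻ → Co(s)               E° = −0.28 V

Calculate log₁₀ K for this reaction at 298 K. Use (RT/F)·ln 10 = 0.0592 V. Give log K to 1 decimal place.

The Co²⁺/Co couple is reduced (cathode); E°cell = −0.28 − (−0.76) = +0.48 V with n = 2.
At equilibrium E = 0, so log K = nE°cell / 0.0592 = (2)(+0.48) / 0.0592 = 16.2.

log K = 16.2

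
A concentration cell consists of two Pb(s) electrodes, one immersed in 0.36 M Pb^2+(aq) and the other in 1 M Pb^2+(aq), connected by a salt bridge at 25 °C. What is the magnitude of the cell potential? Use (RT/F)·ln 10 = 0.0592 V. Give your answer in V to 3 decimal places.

0.013 V

For a concentration cell E°cell = 0, since both electrodes use the same couple.
The compartment with the higher Pb^2+(aq) concentration (1 M) acts as the cathode; ions are reduced there and produced at the dilute (0.36 M) anode.
With n = 2, Ecell = −(0.0592/2)·log([dilute]/[conc]) = −(0.0592/2)·log(0.36/1) = +0.013 V.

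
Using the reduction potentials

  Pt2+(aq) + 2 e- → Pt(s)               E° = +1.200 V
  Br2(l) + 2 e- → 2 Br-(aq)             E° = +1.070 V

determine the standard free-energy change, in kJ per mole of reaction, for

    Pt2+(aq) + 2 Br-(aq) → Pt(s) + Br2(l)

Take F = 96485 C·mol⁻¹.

−25.1 kJ/mol

In the reaction as written Pt2+(aq) is reduced, so the Pt²⁺/Pt couple is the cathode and Br₂/Br⁻ is the anode.
E°cell = +1.200 − (+1.070) = +0.130 V; balancing electrons gives n = 2.
ΔG° = −nFE°cell = −(2)(96485)(+0.130) J/mol = −25.1 kJ/mol.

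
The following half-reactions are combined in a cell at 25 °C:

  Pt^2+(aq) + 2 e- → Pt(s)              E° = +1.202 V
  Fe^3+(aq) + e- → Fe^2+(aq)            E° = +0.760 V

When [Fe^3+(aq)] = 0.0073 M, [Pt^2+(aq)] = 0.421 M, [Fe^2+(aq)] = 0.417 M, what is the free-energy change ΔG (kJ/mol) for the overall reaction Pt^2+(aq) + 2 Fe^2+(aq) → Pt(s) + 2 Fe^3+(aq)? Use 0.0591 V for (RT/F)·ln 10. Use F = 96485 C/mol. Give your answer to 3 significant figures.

With Pt²⁺/Pt reduced at the cathode, E°cell = +1.202 − (+0.760) = +0.442 V and n = 2.
Here Q = [Fe^3+(aq)]^2 / ([Pt^2+(aq)]·[Fe^2+(aq)]^2) = 0.000728 (log Q = −3.138), giving E = +0.442 − (0.0591/2)·(−3.138) = +0.5347 V.
ΔG = −nFE = −(2)(96485)(+0.5347) J/mol = −103 kJ/mol.

−103 kJ/mol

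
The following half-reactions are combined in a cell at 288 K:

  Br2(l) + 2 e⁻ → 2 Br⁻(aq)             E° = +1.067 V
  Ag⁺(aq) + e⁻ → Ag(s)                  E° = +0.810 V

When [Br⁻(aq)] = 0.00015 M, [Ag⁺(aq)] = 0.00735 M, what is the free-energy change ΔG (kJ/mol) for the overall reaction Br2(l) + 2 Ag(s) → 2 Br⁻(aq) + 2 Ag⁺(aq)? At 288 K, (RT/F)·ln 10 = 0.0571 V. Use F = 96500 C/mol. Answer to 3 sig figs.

−115 kJ/mol

The standard cell potential is +1.067 − (+0.810) = +0.257 V, with n = 2 electrons in the balanced equation.
The reaction quotient is [Br⁻(aq)]^2·[Ag⁺(aq)]^2 = 1.22×10^−12; by Nernst, E = +0.257 − (0.0571/2)(−11.915) = +0.5972 V.
Finally ΔG = −nFE = −(2)(96500 C/mol)(+0.5972 V) = −115 kJ/mol.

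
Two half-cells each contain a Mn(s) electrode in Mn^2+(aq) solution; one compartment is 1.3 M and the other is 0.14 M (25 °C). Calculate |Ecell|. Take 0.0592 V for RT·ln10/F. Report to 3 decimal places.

For a concentration cell E°cell = 0, since both electrodes use the same couple.
The compartment with the higher Mn^2+(aq) concentration (1.3 M) acts as the cathode; ions are reduced there and produced at the dilute (0.14 M) anode.
With n = 2, Ecell = −(0.0592/2)·log([dilute]/[conc]) = −(0.0592/2)·log(0.14/1.3) = +0.029 V.

0.029 V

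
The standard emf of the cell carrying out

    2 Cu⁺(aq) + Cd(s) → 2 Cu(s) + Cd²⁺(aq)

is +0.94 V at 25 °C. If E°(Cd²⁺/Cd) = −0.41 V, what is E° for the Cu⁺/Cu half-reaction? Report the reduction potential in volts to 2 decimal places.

In the reaction as written the Cu⁺/Cu couple is reduced (cathode) and Cd²⁺/Cd is oxidized (anode), so E°cell = E°(Cu⁺/Cu) − E°(Cd²⁺/Cd).
E°(Cu⁺/Cu) = E°cell + E°(anode) = +0.94 + (−0.41) = +0.53 V.

+0.53 V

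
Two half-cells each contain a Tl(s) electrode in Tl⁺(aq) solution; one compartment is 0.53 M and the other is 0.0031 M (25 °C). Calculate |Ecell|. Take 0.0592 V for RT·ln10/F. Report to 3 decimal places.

0.132 V

For a concentration cell E°cell = 0, since both electrodes use the same couple.
The compartment with the higher Tl⁺(aq) concentration (0.53 M) acts as the cathode; ions are reduced there and produced at the dilute (0.0031 M) anode.
With n = 1, Ecell = −(0.0592/1)·log([dilute]/[conc]) = −(0.0592/1)·log(0.0031/0.53) = +0.132 V.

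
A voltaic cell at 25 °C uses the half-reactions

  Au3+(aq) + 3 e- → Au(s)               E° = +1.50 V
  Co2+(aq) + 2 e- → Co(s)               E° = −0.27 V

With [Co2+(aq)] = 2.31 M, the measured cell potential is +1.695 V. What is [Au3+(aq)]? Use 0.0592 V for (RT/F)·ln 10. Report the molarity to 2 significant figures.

With Au³⁺/Au at the cathode and Co²⁺/Co at the anode, E°cell = +1.50 − (−0.27) = +1.77 V (n = 6).
From the Nernst equation, log Q = n(E° − E)/0.0592 = 6·(+1.77 − (+1.695))/0.0592 = 7.601.
Balancing electrons gives 2 Au3+(aq) + 3 Co(s) → 2 Au(s) + 3 Co2+(aq); thus Q = [Co2+(aq)]^3 / [Au3+(aq)]^2.
Solving for the unknown gives log [Au3+(aq)] = −3.255, so [Au3+(aq)] ≈ 0.00056 M.

0.00056 M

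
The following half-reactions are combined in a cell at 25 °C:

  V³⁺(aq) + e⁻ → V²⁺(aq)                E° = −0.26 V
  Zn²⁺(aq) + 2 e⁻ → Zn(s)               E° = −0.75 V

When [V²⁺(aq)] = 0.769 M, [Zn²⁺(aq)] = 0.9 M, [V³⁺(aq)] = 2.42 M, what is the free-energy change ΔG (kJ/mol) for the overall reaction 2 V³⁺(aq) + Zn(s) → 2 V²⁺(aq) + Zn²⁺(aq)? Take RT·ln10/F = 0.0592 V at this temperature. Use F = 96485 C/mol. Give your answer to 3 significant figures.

With V³⁺/V²⁺ reduced at the cathode, E°cell = −0.26 − (−0.75) = +0.49 V and n = 2.
Q = ([V²⁺(aq)]^2·[Zn²⁺(aq)]) / [V³⁺(aq)]^2 = 0.0909, so log Q = −1.042 and E = +0.49 − (0.0592/2)(−1.042) = +0.5208 V.
Finally ΔG = −nFE = −(2)(96485 C/mol)(+0.5208 V) = −100 kJ/mol.

−100 kJ/mol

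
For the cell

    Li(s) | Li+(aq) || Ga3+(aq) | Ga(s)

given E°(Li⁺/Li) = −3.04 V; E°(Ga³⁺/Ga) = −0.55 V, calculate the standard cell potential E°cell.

+2.49 V

By convention the left-hand electrode in cell notation is the anode (oxidation) and the right-hand electrode is the cathode (reduction).
E°cell = E°(right) − E°(left) = −0.55 − (−3.04) = +2.49 V.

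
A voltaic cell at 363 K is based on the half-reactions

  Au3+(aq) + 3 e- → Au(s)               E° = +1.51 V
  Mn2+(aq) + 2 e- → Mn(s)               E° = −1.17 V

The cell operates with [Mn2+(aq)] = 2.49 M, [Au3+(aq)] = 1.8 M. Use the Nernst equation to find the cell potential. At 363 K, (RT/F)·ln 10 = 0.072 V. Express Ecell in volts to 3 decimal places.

+2.672 V

Au³⁺/Au is reduced (cathode, E° = +1.51 V) and Mn²⁺/Mn is oxidized (anode).
The standard potential is +1.51 − (−1.17) = +2.68 V and the balanced reaction transfers n = 6 electrons.
The balanced reaction is 2 Au3+(aq) + 3 Mn(s) → 2 Au(s) + 3 Mn2+(aq), so Q = [Mn2+(aq)]^3 / [Au3+(aq)]^2 = 4.76 and log Q = 0.678.
By the Nernst equation, E = +2.68 − (0.072/6)·(0.678) = +2.672 V.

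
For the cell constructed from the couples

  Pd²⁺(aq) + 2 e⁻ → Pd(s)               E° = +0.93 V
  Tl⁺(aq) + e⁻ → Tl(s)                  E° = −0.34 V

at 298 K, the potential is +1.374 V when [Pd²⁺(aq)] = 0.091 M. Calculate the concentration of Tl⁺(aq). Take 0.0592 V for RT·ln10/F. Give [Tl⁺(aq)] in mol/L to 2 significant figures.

0.0053 M

The Pd²⁺/Pd couple has the larger reduction potential, so it is the cathode: E°cell = +0.93 − (−0.34) = +1.27 V and n = 2.
Since E = E° − (0.0592/n)·log Q, log Q = n(E° − E)/0.0592 = −3.514.
Balancing electrons gives Pd²⁺(aq) + 2 Tl(s) → Pd(s) + 2 Tl⁺(aq); thus Q = [Tl⁺(aq)]^2 / [Pd²⁺(aq)].
Solving for the unknown gives log [Tl⁺(aq)] = −2.277, so [Tl⁺(aq)] ≈ 0.0053 M.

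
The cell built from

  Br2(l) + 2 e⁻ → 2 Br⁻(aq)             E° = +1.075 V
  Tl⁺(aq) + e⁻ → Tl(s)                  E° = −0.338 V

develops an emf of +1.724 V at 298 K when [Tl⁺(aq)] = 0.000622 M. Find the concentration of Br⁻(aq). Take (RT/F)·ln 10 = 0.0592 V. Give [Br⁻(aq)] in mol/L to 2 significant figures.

0.0090 M

Br₂/Br⁻ is the cathode (higher E°); E°cell = +1.075 − (−0.338) = +1.413 V with n = 2.
Rearranging E = E° − (0.0592/n)·log Q gives log Q = 2(+1.413 − (+1.724))/0.0592 = −10.507.
Balancing electrons gives Br2(l) + 2 Tl(s) → 2 Br⁻(aq) + 2 Tl⁺(aq); thus Q = [Br⁻(aq)]^2·[Tl⁺(aq)]^2.
Substituting the known concentrations and solving, log [Br⁻(aq)] = −2.047 and [Br⁻(aq)] = 0.0090 M.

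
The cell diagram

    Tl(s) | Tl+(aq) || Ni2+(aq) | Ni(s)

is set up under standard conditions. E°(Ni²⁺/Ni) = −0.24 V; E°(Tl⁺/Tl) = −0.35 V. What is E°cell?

+0.11 V

By convention the left-hand electrode in cell notation is the anode (oxidation) and the right-hand electrode is the cathode (reduction).
E°cell = E°(right) − E°(left) = −0.24 − (−0.35) = +0.11 V.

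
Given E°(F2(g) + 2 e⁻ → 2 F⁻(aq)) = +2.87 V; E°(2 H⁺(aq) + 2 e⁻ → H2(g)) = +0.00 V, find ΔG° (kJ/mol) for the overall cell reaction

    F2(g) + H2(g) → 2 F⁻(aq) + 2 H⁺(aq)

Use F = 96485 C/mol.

−554 kJ/mol

In the reaction as written F2(g) is reduced, so the F₂/F⁻ couple is the cathode and 2H⁺/H₂ is the anode.
E°cell = +2.87 − (+0.00) = +2.87 V; balancing electrons gives n = 2.
ΔG° = −nFE°cell = −(2)(96485)(+2.87) J/mol = −554 kJ/mol.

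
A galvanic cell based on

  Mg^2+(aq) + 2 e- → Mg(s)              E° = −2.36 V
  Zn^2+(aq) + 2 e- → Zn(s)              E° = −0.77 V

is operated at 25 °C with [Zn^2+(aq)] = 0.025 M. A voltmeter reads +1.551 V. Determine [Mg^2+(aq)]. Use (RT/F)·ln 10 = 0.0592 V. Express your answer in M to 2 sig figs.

0.52 M

The Zn²⁺/Zn couple has the larger reduction potential, so it is the cathode: E°cell = −0.77 − (−2.36) = +1.59 V and n = 2.
From the Nernst equation, log Q = n(E° − E)/0.0592 = 2·(+1.59 − (+1.551))/0.0592 = 1.318.
The balanced reaction is Zn^2+(aq) + Mg(s) → Zn(s) + Mg^2+(aq), so Q = [Mg^2+(aq)] / [Zn^2+(aq)].
Solving for the unknown gives log [Mg^2+(aq)] = −0.284, so [Mg^2+(aq)] ≈ 0.52 M.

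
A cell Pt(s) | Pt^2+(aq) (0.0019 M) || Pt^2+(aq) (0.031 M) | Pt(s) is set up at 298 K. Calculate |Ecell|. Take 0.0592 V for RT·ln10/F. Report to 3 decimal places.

For a concentration cell E°cell = 0, since both electrodes use the same couple.
The compartment with the higher Pt^2+(aq) concentration (0.031 M) acts as the cathode; ions are reduced there and produced at the dilute (0.0019 M) anode.
With n = 2, Ecell = −(0.0592/2)·log([dilute]/[conc]) = −(0.0592/2)·log(0.0019/0.031) = +0.036 V.

0.036 V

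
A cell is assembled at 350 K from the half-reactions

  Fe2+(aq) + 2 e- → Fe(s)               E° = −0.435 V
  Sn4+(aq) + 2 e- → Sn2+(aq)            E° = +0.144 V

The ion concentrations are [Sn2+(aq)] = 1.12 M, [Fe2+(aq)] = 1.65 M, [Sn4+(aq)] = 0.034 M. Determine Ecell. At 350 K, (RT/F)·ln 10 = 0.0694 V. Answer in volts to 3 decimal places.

+0.519 V

Since E°(Sn⁴⁺/Sn²⁺) > E°(Fe²⁺/Fe), Sn⁴⁺/Sn²⁺ serves as the cathode.
E°cell = E°cat − E°an = +0.144 − (−0.435) = +0.579 V; n = 2.
The balanced reaction is Sn4+(aq) + Fe(s) → Sn2+(aq) + Fe2+(aq), so Q = ([Sn2+(aq)]·[Fe2+(aq)]) / [Sn4+(aq)] = 54.4 and log Q = 1.735.
By the Nernst equation, E = +0.579 − (0.0694/2)·(1.735) = +0.519 V.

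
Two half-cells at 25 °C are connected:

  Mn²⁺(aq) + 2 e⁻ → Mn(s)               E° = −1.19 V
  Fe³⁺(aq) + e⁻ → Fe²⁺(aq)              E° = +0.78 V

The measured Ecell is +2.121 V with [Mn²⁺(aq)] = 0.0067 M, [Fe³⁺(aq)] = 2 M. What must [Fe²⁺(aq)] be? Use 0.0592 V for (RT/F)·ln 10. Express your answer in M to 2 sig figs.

The Fe³⁺/Fe²⁺ couple has the larger reduction potential, so it is the cathode: E°cell = +0.78 − (−1.19) = +1.97 V and n = 2.
From the Nernst equation, log Q = n(E° − E)/0.0592 = 2·(+1.97 − (+2.121))/0.0592 = −5.101.
For 2 Fe³⁺(aq) + Mn(s) → 2 Fe²⁺(aq) + Mn²⁺(aq), the reaction quotient is Q = ([Fe²⁺(aq)]^2·[Mn²⁺(aq)]) / [Fe³⁺(aq)]^2.
Substituting the known concentrations and solving, log [Fe²⁺(aq)] = −1.163 and [Fe²⁺(aq)] = 0.069 M.

0.069 M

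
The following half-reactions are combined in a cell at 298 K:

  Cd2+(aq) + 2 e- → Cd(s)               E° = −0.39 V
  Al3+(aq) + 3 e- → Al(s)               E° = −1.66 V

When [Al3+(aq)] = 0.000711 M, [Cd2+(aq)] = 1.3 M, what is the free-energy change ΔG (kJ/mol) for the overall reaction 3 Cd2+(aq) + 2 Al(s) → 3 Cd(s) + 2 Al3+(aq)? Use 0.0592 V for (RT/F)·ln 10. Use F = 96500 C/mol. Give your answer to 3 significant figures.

−773 kJ/mol

With Cd²⁺/Cd reduced at the cathode, E°cell = −0.39 − (−1.66) = +1.27 V and n = 6.
Here Q = [Al3+(aq)]^2 / [Cd2+(aq)]^3 = 2.3×10^−7 (log Q = −6.638), giving E = +1.27 − (0.0592/6)·(−6.638) = +1.3355 V.
ΔG = −nFE = −(6)(96500)(+1.3355) J/mol = −773 kJ/mol.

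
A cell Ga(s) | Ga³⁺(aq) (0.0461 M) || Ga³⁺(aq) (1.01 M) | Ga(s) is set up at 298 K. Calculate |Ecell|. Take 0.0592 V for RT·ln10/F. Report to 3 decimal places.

For a concentration cell E°cell = 0, since both electrodes use the same couple.
The compartment with the higher Ga³⁺(aq) concentration (1.01 M) acts as the cathode; ions are reduced there and produced at the dilute (0.0461 M) anode.
With n = 3, Ecell = −(0.0592/3)·log([dilute]/[conc]) = −(0.0592/3)·log(0.0461/1.01) = +0.026 V.

0.026 V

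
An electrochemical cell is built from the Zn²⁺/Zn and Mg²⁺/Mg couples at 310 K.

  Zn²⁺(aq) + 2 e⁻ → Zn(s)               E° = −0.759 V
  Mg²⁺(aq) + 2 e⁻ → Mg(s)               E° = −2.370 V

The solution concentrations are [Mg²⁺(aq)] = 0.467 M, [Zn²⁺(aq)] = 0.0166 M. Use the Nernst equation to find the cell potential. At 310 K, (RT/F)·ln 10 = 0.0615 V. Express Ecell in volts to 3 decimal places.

+1.566 V

Zn²⁺/Zn is reduced (cathode, E° = −0.759 V) and Mg²⁺/Mg is oxidized (anode).
E°cell = E°cat − E°an = −0.759 − (−2.370) = +1.611 V; n = 2.
Balancing gives Zn²⁺(aq) + Mg(s) → Zn(s) + Mg²⁺(aq); hence Q = [Mg²⁺(aq)] / [Zn²⁺(aq)] = 28.1 (log Q = 1.449).
E = E° − (0.0615/n)·log Q = +1.611 − (0.0615/2)(1.449) = +1.566 V.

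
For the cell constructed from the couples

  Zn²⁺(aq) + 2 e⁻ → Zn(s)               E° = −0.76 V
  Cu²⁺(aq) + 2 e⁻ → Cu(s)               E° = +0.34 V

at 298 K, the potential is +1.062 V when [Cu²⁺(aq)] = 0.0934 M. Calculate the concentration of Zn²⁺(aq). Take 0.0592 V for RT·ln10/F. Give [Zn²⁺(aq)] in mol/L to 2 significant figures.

The Cu²⁺/Cu couple has the larger reduction potential, so it is the cathode: E°cell = +0.34 − (−0.76) = +1.10 V and n = 2.
From the Nernst equation, log Q = n(E° − E)/0.0592 = 2·(+1.10 − (+1.062))/0.0592 = 1.284.
The balanced reaction is Cu²⁺(aq) + Zn(s) → Cu(s) + Zn²⁺(aq), so Q = [Zn²⁺(aq)] / [Cu²⁺(aq)].
Isolating [Zn²⁺(aq)] in Q = 10^{1.284} yields log [Zn²⁺(aq)] = 0.254, i.e. 1.8 M.

1.8 M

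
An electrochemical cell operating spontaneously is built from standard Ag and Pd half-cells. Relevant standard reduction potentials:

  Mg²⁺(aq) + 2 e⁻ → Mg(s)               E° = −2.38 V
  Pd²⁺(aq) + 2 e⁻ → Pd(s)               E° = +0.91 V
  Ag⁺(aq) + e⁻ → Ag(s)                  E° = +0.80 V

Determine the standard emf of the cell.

+0.11 V

The Pd²⁺/Pd couple has the higher E°, so Pd ion is reduced (cathode) and Ag is oxidized (anode).
E°cell = E°(cathode) − E°(anode) = +0.91 − (+0.80) = +0.11 V.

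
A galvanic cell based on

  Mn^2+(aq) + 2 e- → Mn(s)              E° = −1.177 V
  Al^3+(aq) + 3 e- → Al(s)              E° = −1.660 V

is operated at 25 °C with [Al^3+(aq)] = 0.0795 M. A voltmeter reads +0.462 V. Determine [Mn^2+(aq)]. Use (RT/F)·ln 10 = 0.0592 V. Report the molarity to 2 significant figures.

0.036 M

The Mn²⁺/Mn couple has the larger reduction potential, so it is the cathode: E°cell = −1.177 − (−1.660) = +0.483 V and n = 6.
Since E = E° − (0.0592/n)·log Q, log Q = n(E° − E)/0.0592 = 2.128.
For 3 Mn^2+(aq) + 2 Al(s) → 3 Mn(s) + 2 Al^3+(aq), the reaction quotient is Q = [Al^3+(aq)]^2 / [Mn^2+(aq)]^3.
Substituting the known concentrations and solving, log [Mn^2+(aq)] = −1.442 and [Mn^2+(aq)] = 0.036 M.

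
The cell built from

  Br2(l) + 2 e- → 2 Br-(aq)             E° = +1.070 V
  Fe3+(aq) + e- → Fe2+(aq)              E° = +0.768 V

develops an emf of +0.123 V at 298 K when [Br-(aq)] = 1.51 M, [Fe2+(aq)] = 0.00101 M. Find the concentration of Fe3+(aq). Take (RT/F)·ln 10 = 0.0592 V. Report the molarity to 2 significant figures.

Br₂/Br⁻ is the cathode (higher E°); E°cell = +1.070 − (+0.768) = +0.302 V with n = 2.
From the Nernst equation, log Q = n(E° − E)/0.0592 = 2·(+0.302 − (+0.123))/0.0592 = 6.047.
Balancing electrons gives Br2(l) + 2 Fe2+(aq) → 2 Br-(aq) + 2 Fe3+(aq); thus Q = ([Br-(aq)]^2·[Fe3+(aq)]^2) / [Fe2+(aq)]^2.
Isolating [Fe3+(aq)] in Q = 10^{6.047} yields log [Fe3+(aq)] = −0.151, i.e. 0.71 M.

0.71 M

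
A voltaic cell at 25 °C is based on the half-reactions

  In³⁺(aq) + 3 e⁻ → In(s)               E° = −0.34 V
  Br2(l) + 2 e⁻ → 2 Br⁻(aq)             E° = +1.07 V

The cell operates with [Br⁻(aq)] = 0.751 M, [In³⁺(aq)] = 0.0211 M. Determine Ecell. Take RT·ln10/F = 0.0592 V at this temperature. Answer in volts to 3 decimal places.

Br₂/Br⁻ is reduced (cathode, E° = +1.07 V) and In³⁺/In is oxidized (anode).
The standard potential is +1.07 − (−0.34) = +1.41 V and the balanced reaction transfers n = 6 electrons.
For the overall reaction 3 Br2(l) + 2 In(s) → 6 Br⁻(aq) + 2 In³⁺(aq), Q = [Br⁻(aq)]^6·[In³⁺(aq)]^2 = 7.99×10^−5, giving log Q = −4.098.
E = E° − (0.0592/n)·log Q = +1.41 − (0.0592/6)(−4.098) = +1.450 V.

+1.450 V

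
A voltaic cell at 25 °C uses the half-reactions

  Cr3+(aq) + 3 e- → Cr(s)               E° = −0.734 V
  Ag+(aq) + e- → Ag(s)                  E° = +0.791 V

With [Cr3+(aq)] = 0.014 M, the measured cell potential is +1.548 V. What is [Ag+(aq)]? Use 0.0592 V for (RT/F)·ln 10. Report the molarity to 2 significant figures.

0.59 M

Ag⁺/Ag is the cathode (higher E°); E°cell = +0.791 − (−0.734) = +1.525 V with n = 3.
From the Nernst equation, log Q = n(E° − E)/0.0592 = 3·(+1.525 − (+1.548))/0.0592 = −1.166.
The balanced reaction is 3 Ag+(aq) + Cr(s) → 3 Ag(s) + Cr3+(aq), so Q = [Cr3+(aq)] / [Ag+(aq)]^3.
Solving for the unknown gives log [Ag+(aq)] = −0.229, so [Ag+(aq)] ≈ 0.59 M.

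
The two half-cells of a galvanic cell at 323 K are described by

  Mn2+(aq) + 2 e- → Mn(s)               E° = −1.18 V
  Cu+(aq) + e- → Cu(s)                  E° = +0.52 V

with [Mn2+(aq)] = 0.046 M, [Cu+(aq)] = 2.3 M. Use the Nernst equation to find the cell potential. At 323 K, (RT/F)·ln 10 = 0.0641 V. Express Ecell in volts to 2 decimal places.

The Cu⁺/Cu couple has the more positive E°, so it is the cathode; Mn²⁺/Mn is the anode.
The standard potential is +0.52 − (−1.18) = +1.70 V and the balanced reaction transfers n = 2 electrons.
For the overall reaction 2 Cu+(aq) + Mn(s) → 2 Cu(s) + Mn2+(aq), Q = [Mn2+(aq)] / [Cu+(aq)]^2 = 0.0087, giving log Q = −2.061.
Applying E = E° − (RT ln10/nF)·log Q gives +1.70 − (0.0641/2)(−2.061) = +1.77 V.

+1.77 V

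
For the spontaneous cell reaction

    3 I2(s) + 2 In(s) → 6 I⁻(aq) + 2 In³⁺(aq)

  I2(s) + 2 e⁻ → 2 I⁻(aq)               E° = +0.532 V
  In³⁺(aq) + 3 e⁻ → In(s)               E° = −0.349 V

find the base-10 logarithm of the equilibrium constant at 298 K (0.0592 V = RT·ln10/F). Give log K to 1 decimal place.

log K = 89.3

The I₂/I⁻ couple is reduced (cathode); E°cell = +0.532 − (−0.349) = +0.881 V with n = 6.
At equilibrium E = 0, so log K = nE°cell / 0.0592 = (6)(+0.881) / 0.0592 = 89.3.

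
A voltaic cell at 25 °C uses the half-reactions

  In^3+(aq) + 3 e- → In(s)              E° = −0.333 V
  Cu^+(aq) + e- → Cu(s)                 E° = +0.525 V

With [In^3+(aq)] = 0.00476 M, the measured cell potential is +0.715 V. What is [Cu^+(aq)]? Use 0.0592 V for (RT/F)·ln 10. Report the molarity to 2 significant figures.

With Cu⁺/Cu at the cathode and In³⁺/In at the anode, E°cell = +0.525 − (−0.333) = +0.858 V (n = 3).
Rearranging E = E° − (0.0592/n)·log Q gives log Q = 3(+0.858 − (+0.715))/0.0592 = 7.247.
The balanced reaction is 3 Cu^+(aq) + In(s) → 3 Cu(s) + In^3+(aq), so Q = [In^3+(aq)] / [Cu^+(aq)]^3.
Isolating [Cu^+(aq)] in Q = 10^{7.247} yields log [Cu^+(aq)] = −3.190, i.e. 0.00065 M.

0.00065 M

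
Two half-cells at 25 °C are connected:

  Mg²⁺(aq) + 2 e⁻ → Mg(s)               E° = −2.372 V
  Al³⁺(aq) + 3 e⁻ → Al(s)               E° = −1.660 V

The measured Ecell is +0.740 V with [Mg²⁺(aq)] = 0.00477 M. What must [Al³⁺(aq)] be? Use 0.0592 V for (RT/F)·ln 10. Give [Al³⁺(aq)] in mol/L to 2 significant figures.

With Al³⁺/Al at the cathode and Mg²⁺/Mg at the anode, E°cell = −1.660 − (−2.372) = +0.712 V (n = 6).
Since E = E° − (0.0592/n)·log Q, log Q = n(E° − E)/0.0592 = −2.838.
For 2 Al³⁺(aq) + 3 Mg(s) → 2 Al(s) + 3 Mg²⁺(aq), the reaction quotient is Q = [Mg²⁺(aq)]^3 / [Al³⁺(aq)]^2.
Substituting the known concentrations and solving, log [Al³⁺(aq)] = −2.063 and [Al³⁺(aq)] = 0.0086 M.

0.0086 M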